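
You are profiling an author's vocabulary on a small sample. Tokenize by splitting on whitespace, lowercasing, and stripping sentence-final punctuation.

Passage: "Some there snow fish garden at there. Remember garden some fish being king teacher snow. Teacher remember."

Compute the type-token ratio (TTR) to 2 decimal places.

0.59

N = 17 tokens, V = 10 types.
TTR = V / N = 10 / 17 = 0.59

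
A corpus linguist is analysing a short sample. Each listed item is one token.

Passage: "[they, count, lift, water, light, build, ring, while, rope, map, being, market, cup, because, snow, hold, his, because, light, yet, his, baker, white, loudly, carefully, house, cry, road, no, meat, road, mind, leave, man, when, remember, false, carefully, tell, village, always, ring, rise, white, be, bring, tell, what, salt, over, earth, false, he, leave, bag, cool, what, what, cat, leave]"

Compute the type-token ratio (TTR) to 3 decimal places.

N = 60 tokens, V = 47 types.
TTR = V / N = 47 / 60 = 0.783

0.783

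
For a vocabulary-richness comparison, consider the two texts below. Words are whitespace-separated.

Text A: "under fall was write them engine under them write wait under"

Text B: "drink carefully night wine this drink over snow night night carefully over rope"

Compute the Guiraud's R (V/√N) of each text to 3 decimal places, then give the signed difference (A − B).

A: V=7, N=11, R=2.111
B: V=8, N=13, R=2.219
Difference = 2.111 − 2.219 = -0.108

-0.108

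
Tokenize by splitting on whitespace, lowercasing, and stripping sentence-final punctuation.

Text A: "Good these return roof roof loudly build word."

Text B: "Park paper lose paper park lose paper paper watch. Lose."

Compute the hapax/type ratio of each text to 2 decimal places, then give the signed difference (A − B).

0.61

A: hapax=6, V=7, ratio=0.86
B: hapax=1, V=4, ratio=0.25
Difference = 0.86 − 0.25 = 0.61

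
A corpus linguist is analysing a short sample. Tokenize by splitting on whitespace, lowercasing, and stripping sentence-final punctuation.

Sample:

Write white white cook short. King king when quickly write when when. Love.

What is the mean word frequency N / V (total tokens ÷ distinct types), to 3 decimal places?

N = 13 tokens, V = 8 types.
Mean frequency = N / V = 13 / 8 = 1.625

1.625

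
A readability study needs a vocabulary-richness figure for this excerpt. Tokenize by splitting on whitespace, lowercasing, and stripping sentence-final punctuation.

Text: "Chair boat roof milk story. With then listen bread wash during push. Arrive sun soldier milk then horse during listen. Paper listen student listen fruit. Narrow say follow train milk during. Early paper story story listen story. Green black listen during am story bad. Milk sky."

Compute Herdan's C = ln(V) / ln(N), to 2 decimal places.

N = 46, V = 29.
ln(V) = 3.367296, ln(N) = 3.828641
C = 3.367296 / 3.828641 = 0.88

0.88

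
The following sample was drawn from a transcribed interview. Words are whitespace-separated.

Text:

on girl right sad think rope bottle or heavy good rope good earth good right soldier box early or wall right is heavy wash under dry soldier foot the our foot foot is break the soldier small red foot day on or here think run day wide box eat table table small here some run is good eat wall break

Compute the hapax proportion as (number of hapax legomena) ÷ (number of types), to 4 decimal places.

Frequencies: good:4, foot:4, right:3, or:3, soldier:3, is:3, on:2, think:2, rope:2, heavy:2, box:2, wall:2, the:2, break:2, small:2, day:2, here:2, run:2, eat:2, table:2, … (12 more, each freq 1)
Hapax count = 12; type count = 32.
Ratio = 12 / 32 = 0.3750

0.3750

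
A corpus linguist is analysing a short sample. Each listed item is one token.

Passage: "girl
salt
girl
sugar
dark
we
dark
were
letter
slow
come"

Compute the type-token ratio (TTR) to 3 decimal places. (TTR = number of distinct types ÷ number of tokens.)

N = 11 tokens, V = 9 types.
TTR = V / N = 9 / 11 = 0.818

0.818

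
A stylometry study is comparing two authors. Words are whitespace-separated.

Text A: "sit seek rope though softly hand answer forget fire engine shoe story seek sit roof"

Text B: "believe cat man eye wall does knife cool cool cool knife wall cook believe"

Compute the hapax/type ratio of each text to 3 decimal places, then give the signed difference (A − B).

A: hapax=11, V=13, ratio=0.846
B: hapax=5, V=9, ratio=0.556
Difference = 0.846 − 0.556 = 0.290

0.290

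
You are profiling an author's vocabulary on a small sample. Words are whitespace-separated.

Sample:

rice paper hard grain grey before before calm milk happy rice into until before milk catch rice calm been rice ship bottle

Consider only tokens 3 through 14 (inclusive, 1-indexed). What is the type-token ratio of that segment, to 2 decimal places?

0.83

Segment tokens 3–14: hard, grain, grey, before, before, calm, milk, happy, rice, into, until, before
Segment N = 12, segment V = 10.
TTR = 10 / 12 = 0.83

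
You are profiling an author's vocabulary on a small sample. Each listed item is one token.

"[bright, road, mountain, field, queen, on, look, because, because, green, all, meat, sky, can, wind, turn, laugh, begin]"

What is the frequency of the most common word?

Frequencies: because:2, bright:1, road:1, mountain:1, field:1, queen:1, on:1, look:1, green:1, all:1, meat:1, sky:1, can:1, wind:1, turn:1, laugh:1, begin:1
Most common: 'because' with frequency 2.

2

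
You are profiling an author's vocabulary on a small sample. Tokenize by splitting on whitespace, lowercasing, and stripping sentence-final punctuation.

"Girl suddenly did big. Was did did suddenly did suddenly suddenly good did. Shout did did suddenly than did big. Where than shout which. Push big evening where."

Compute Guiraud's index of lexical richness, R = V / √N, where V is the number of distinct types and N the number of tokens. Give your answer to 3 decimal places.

2.268

N = 28, V = 12.
√N = 5.291503
R = 12 / 5.291503 = 2.268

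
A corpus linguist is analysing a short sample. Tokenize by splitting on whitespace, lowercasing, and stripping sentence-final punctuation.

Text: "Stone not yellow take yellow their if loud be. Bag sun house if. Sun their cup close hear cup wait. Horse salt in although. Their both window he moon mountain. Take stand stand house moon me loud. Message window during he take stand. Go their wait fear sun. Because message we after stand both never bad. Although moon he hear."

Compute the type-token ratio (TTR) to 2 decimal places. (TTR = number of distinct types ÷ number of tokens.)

N = 60 tokens, V = 35 types.
TTR = V / N = 35 / 60 = 0.58

0.58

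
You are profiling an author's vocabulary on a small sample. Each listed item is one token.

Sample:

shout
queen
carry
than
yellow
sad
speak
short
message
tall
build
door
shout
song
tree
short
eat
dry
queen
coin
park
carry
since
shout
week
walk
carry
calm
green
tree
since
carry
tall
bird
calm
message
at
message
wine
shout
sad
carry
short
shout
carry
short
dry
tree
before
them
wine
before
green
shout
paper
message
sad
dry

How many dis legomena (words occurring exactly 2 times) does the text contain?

7

Frequencies: shout:6, carry:6, short:4, message:4, sad:3, tree:3, dry:3, queen:2, tall:2, since:2, calm:2, green:2, wine:2, before:2, than:1, yellow:1, speak:1, build:1, door:1, song:1, … (9 more, each freq 1)
Words with frequency 2: before, calm, green, queen, since, tall, wine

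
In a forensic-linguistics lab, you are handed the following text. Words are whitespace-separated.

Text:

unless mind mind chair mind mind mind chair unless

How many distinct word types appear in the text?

3

Distinct types: {chair, mind, unless}
V = 3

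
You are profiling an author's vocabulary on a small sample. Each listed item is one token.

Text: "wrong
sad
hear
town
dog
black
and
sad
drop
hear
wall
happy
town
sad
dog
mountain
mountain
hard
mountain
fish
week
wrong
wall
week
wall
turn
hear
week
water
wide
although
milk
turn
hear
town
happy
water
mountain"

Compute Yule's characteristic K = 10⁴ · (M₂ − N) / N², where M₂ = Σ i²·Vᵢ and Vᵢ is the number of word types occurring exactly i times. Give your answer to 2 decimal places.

Frequencies: hear:4, mountain:4, sad:3, town:3, wall:3, week:3, wrong:2, dog:2, happy:2, turn:2, water:2, black:1, and:1, drop:1, hard:1, fish:1, wide:1, although:1, milk:1
N = 38. Frequency spectrum: V_1=8, V_2=5, V_3=4, V_4=2
M₂ = 1²·8 + 2²·5 + 3²·4 + 4²·2 = 96
K = 10000 × (96 − 38) / 38² = 401.66

401.66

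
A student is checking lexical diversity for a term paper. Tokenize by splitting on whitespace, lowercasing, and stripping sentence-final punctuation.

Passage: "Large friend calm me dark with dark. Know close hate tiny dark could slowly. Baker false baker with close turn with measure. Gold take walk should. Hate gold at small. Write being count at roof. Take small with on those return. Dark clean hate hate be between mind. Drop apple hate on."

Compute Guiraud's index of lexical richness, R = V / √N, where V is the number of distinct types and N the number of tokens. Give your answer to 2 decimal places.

N = 52, V = 35.
√N = 7.211103
R = 35 / 7.211103 = 4.85

4.85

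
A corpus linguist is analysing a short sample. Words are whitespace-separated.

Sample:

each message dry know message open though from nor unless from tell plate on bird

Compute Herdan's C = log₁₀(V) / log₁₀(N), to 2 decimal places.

0.95

N = 15, V = 13.
log₁₀(V) = 1.113943, log₁₀(N) = 1.176091
C = 1.113943 / 1.176091 = 0.95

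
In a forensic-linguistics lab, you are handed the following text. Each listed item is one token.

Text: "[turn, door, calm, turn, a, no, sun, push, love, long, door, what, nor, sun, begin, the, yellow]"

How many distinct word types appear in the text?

Distinct types: {a, begin, calm, door, long, love, no, nor, push, sun, the, turn, what, yellow}
V = 14

14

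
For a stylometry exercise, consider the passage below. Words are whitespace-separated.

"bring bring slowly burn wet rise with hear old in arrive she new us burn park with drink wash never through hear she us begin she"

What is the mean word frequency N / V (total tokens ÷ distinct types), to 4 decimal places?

1.3684

N = 26 tokens, V = 19 types.
Mean frequency = N / V = 26 / 19 = 1.3684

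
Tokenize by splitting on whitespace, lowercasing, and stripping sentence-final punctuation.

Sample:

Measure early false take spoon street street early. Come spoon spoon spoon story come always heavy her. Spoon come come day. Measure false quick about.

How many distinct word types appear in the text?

14

Distinct types: {about, always, come, day, early, false, heavy, her, measure, quick, spoon, story, street, take}
V = 14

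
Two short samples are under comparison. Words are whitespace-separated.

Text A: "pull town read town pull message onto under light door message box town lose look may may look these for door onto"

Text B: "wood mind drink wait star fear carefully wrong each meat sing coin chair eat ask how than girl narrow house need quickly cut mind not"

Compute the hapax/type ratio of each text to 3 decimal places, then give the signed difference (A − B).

A: hapax=7, V=14, ratio=0.500
B: hapax=23, V=24, ratio=0.958
Difference = 0.500 − 0.958 = -0.458

-0.458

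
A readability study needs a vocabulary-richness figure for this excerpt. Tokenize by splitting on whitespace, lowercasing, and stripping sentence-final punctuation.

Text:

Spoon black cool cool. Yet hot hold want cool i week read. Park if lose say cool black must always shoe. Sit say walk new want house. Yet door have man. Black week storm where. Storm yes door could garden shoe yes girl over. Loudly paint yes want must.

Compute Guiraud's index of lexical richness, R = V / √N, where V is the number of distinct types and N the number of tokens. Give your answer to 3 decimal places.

N = 49, V = 33.
√N = 7.000000
R = 33 / 7.000000 = 4.714

4.714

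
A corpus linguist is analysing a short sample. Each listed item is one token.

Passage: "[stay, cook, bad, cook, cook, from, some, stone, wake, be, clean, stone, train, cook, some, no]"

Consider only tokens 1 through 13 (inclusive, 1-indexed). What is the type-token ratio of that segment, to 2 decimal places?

0.77

Segment tokens 1–13: stay, cook, bad, cook, cook, from, some, stone, wake, be, clean, stone, train
Segment N = 13, segment V = 10.
TTR = 10 / 13 = 0.77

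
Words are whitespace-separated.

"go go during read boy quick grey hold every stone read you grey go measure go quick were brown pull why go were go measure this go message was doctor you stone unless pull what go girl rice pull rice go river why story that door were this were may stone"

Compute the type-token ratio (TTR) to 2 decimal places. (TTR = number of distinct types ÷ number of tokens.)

0.55

N = 51 tokens, V = 28 types.
TTR = V / N = 28 / 51 = 0.55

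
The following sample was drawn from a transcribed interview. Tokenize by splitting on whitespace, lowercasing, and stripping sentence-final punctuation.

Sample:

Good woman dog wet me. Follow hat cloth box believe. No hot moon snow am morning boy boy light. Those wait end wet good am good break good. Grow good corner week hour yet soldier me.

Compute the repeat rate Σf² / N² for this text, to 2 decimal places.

Frequencies: good:5, wet:2, me:2, am:2, boy:2, woman:1, dog:1, follow:1, hat:1, cloth:1, box:1, believe:1, no:1, hot:1, moon:1, snow:1, morning:1, light:1, those:1, wait:1, … (8 more, each freq 1)
Σf² = 64; N² = 1296
Repeat rate = 64 / 1296 = 0.05

0.05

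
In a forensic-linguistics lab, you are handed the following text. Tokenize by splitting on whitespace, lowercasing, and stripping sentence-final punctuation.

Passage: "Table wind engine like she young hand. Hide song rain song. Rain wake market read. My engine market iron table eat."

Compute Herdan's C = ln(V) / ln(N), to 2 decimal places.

0.91

N = 21, V = 16.
ln(V) = 2.772589, ln(N) = 3.044522
C = 2.772589 / 3.044522 = 0.91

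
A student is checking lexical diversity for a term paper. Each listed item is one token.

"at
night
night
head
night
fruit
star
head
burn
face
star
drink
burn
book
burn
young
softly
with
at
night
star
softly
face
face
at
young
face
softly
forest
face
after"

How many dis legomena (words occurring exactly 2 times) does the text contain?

2

Frequencies: face:5, night:4, at:3, star:3, burn:3, softly:3, head:2, young:2, fruit:1, drink:1, book:1, with:1, forest:1, after:1
Words with frequency 2: head, young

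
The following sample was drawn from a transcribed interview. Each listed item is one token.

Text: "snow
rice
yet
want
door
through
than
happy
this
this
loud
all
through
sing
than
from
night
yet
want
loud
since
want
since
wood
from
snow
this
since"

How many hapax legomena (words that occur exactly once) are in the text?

Frequencies: want:3, this:3, since:3, snow:2, yet:2, through:2, than:2, loud:2, from:2, rice:1, door:1, happy:1, all:1, sing:1, night:1, wood:1
Hapax (freq=1): all, door, happy, night, rice, sing, wood

7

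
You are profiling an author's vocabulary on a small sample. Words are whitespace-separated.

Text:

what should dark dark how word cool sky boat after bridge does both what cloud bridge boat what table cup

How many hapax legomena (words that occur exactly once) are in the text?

11

Frequencies: what:3, dark:2, boat:2, bridge:2, should:1, how:1, word:1, cool:1, sky:1, after:1, does:1, both:1, cloud:1, table:1, cup:1
Hapax (freq=1): after, both, cloud, cool, cup, does, how, should, sky, table, word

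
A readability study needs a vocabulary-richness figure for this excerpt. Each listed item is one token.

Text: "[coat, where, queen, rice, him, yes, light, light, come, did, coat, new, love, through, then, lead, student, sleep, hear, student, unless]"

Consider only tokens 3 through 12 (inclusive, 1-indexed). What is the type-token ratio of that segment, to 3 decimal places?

0.900

Segment tokens 3–12: queen, rice, him, yes, light, light, come, did, coat, new
Segment N = 10, segment V = 9.
TTR = 9 / 10 = 0.900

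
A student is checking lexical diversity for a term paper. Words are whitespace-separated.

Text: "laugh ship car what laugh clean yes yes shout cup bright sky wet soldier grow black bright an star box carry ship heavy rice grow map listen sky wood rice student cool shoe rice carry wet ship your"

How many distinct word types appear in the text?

Distinct types: {an, black, box, bright, car, carry, clean, cool, cup, grow, heavy, laugh, listen, map, rice, ship, shoe, shout, sky, soldier, star, student, wet, what, wood, yes, your}
V = 27

27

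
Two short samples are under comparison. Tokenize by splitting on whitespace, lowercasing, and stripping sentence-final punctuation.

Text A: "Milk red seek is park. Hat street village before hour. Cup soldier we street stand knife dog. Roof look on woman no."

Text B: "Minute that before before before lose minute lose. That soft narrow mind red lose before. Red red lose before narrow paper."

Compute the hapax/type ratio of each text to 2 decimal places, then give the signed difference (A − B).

0.62

A: hapax=20, V=21, ratio=0.95
B: hapax=3, V=9, ratio=0.33
Difference = 0.95 − 0.33 = 0.62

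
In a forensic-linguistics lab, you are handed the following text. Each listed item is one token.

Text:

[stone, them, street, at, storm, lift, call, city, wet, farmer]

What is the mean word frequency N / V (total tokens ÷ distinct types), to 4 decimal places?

1.0000

N = 10 tokens, V = 10 types.
Mean frequency = N / V = 10 / 10 = 1.0000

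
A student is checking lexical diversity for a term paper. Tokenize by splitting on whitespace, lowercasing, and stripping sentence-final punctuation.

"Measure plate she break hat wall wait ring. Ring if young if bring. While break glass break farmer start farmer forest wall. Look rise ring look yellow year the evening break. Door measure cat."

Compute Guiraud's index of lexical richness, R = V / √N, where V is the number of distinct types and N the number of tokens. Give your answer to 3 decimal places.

4.116

N = 34, V = 24.
√N = 5.830952
R = 24 / 5.830952 = 4.116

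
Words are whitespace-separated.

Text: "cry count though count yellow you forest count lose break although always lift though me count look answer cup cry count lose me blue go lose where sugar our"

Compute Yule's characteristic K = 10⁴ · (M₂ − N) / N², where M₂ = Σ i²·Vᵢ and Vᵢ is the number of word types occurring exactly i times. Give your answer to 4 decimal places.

380.4994

Frequencies: count:5, lose:3, cry:2, though:2, me:2, yellow:1, you:1, forest:1, break:1, although:1, always:1, lift:1, look:1, answer:1, cup:1, blue:1, go:1, where:1, sugar:1, our:1
N = 29. Frequency spectrum: V_1=15, V_2=3, V_3=1, V_5=1
M₂ = 1²·15 + 2²·3 + 3²·1 + 5²·1 = 61
K = 10000 × (61 − 29) / 29² = 380.4994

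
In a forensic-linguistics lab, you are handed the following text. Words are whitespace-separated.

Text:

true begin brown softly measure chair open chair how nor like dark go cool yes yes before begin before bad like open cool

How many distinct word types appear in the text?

Distinct types: {bad, before, begin, brown, chair, cool, dark, go, how, like, measure, nor, open, softly, true, yes}
V = 16

16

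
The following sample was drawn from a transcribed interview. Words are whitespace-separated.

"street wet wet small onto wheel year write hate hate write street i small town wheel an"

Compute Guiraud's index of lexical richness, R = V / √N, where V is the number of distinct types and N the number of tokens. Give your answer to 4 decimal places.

N = 17, V = 11.
√N = 4.123106
R = 11 / 4.123106 = 2.6679

2.6679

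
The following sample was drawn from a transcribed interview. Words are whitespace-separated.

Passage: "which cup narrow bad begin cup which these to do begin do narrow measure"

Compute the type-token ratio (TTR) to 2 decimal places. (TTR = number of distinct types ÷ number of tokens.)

N = 14 tokens, V = 9 types.
TTR = V / N = 9 / 14 = 0.64

0.64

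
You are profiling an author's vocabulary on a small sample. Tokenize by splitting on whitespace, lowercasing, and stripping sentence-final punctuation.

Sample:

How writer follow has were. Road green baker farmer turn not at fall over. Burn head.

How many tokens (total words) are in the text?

Tokens: how, writer, follow, has, were, road, green, baker, farmer, turn, not, at, fall, over, burn, head
N = 16

16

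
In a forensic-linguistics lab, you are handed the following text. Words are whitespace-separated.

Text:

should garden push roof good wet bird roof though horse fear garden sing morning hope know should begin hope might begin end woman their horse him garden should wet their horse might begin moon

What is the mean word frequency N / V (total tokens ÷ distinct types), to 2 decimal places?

N = 34 tokens, V = 21 types.
Mean frequency = N / V = 34 / 21 = 1.62

1.62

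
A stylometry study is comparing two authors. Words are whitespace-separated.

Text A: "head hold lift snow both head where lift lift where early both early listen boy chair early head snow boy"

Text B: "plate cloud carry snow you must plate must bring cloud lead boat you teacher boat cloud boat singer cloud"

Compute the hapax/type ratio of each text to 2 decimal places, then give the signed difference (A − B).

-0.25

A: hapax=3, V=10, ratio=0.30
B: hapax=6, V=11, ratio=0.55
Difference = 0.30 − 0.55 = -0.25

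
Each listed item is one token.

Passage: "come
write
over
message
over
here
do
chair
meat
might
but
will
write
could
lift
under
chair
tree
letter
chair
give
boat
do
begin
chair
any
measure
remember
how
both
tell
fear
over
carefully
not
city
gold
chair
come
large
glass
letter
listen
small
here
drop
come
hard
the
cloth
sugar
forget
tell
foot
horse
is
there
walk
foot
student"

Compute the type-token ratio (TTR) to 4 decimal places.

0.7667

N = 60 tokens, V = 46 types.
TTR = V / N = 46 / 60 = 0.7667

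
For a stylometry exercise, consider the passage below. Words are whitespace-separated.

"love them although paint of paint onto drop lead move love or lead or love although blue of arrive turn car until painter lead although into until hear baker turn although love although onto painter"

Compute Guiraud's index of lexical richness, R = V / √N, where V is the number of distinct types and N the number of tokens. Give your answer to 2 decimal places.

3.21

N = 35, V = 19.
√N = 5.916080
R = 19 / 5.916080 = 3.21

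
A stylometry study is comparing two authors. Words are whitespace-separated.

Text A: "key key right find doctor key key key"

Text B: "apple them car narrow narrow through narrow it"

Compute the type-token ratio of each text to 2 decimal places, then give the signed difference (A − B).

-0.25

TTR(A) = 4/8 = 0.50
TTR(B) = 6/8 = 0.75
Difference = 0.50 − 0.75 = -0.25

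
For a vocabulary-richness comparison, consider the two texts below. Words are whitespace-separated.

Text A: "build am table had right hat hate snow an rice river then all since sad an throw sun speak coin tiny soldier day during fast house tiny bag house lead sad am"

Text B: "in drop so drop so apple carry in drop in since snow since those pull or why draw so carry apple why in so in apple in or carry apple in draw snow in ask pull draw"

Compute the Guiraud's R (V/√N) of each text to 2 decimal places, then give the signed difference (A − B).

2.63

A: V=27, N=32, R=4.77
B: V=13, N=37, R=2.14
Difference = 4.77 − 2.14 = 2.63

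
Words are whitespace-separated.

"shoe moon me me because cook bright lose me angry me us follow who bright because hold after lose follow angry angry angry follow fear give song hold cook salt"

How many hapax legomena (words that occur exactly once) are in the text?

Frequencies: me:4, angry:4, follow:3, because:2, cook:2, bright:2, lose:2, hold:2, shoe:1, moon:1, us:1, who:1, after:1, fear:1, give:1, song:1, salt:1
Hapax (freq=1): after, fear, give, moon, salt, shoe, song, us, who

9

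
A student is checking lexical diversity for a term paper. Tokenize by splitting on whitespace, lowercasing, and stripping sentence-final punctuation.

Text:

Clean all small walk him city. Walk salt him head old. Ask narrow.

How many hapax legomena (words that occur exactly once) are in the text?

Frequencies: walk:2, him:2, clean:1, all:1, small:1, city:1, salt:1, head:1, old:1, ask:1, narrow:1
Hapax (freq=1): all, ask, city, clean, head, narrow, old, salt, small

9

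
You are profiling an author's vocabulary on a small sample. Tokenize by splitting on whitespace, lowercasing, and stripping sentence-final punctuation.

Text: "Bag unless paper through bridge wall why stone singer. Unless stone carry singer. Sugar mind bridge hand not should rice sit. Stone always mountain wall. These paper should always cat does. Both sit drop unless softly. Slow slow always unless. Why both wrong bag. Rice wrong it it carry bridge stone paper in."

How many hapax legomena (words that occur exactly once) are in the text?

12

Frequencies: unless:4, stone:4, paper:3, bridge:3, always:3, bag:2, wall:2, why:2, singer:2, carry:2, should:2, rice:2, sit:2, both:2, slow:2, wrong:2, it:2, through:1, sugar:1, mind:1, … (9 more, each freq 1)
Hapax (freq=1): cat, does, drop, hand, in, mind, mountain, not, softly, sugar, these, through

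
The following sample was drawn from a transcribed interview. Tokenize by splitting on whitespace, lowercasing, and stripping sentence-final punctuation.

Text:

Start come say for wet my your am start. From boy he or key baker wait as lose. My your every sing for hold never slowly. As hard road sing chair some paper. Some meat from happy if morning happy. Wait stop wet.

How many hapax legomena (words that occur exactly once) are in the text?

Frequencies: start:2, for:2, wet:2, my:2, your:2, from:2, wait:2, as:2, sing:2, some:2, happy:2, come:1, say:1, am:1, boy:1, he:1, or:1, key:1, baker:1, lose:1, … (12 more, each freq 1)
Hapax (freq=1): am, baker, boy, chair, come, every, hard, he, hold, if, key, lose, meat, morning, never, or, paper, road, say, slowly, stop

21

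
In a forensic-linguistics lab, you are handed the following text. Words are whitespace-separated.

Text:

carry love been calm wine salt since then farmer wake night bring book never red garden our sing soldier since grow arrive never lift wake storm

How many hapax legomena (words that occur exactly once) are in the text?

20

Frequencies: since:2, wake:2, never:2, carry:1, love:1, been:1, calm:1, wine:1, salt:1, then:1, farmer:1, night:1, bring:1, book:1, red:1, garden:1, our:1, sing:1, soldier:1, grow:1, … (3 more, each freq 1)
Hapax (freq=1): arrive, been, book, bring, calm, carry, farmer, garden, grow, lift, love, night, our, red, salt, sing, soldier, storm, then, wine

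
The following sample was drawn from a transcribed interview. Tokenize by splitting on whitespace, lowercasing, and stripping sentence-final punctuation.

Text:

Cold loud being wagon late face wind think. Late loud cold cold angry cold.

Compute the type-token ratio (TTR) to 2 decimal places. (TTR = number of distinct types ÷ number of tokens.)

0.64

N = 14 tokens, V = 9 types.
TTR = V / N = 9 / 14 = 0.64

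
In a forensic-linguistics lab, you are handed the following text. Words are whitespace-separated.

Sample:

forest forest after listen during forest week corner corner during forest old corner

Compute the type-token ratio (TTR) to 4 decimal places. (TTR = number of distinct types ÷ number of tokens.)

N = 13 tokens, V = 7 types.
TTR = V / N = 7 / 13 = 0.5385

0.5385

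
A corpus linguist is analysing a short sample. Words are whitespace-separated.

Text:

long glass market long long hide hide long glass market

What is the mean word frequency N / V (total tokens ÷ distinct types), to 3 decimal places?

N = 10 tokens, V = 4 types.
Mean frequency = N / V = 10 / 4 = 2.500

2.500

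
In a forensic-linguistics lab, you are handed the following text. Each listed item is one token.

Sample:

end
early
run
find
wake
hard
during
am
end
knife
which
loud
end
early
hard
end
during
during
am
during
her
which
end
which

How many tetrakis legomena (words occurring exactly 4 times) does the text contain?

1

Frequencies: end:5, during:4, which:3, early:2, hard:2, am:2, run:1, find:1, wake:1, knife:1, loud:1, her:1
Words with frequency 4: during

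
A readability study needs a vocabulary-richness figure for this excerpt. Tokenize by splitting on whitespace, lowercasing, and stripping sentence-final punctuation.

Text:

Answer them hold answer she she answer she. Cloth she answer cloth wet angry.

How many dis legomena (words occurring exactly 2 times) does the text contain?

Frequencies: answer:4, she:4, cloth:2, them:1, hold:1, wet:1, angry:1
Words with frequency 2: cloth

1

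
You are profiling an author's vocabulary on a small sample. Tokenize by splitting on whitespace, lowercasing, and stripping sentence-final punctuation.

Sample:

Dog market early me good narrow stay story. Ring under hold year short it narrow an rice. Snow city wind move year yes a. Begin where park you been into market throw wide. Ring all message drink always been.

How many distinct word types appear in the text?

Distinct types: {a, all, always, an, been, begin, city, dog, drink, early, good, hold, into, it, market, me, message, move, narrow, park, rice, ring, short, snow, stay, story, throw, under, where, wide, wind, year, yes, you}
V = 34

34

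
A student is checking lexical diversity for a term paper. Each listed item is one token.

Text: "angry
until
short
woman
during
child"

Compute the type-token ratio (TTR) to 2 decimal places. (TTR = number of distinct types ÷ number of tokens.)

N = 6 tokens, V = 6 types.
TTR = V / N = 6 / 6 = 1.00

1.00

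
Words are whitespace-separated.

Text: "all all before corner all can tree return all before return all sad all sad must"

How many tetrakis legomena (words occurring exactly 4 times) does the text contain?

Frequencies: all:6, before:2, return:2, sad:2, corner:1, can:1, tree:1, must:1
Words with frequency 4: (none)

0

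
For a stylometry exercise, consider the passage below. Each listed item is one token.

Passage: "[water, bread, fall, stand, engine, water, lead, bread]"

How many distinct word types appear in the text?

Distinct types: {bread, engine, fall, lead, stand, water}
V = 6

6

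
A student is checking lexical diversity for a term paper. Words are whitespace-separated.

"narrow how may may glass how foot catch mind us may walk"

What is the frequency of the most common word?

Frequencies: may:3, how:2, narrow:1, glass:1, foot:1, catch:1, mind:1, us:1, walk:1
Most common: 'may' with frequency 3.

3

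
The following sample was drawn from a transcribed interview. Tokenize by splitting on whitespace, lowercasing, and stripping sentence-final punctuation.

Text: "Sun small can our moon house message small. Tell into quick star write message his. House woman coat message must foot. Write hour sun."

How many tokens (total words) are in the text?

24

Tokens: sun, small, can, our, moon, house, message, small, tell, into, quick, star, write, message, his, house, woman, coat, message, must, foot, write, hour, sun
N = 24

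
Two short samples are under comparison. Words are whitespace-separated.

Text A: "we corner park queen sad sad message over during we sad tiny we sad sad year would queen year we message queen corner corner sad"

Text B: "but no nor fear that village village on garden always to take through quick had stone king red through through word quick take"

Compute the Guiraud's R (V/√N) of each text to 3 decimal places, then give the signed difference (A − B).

A: V=11, N=25, R=2.200
B: V=18, N=23, R=3.753
Difference = 2.200 − 3.753 = -1.553

-1.553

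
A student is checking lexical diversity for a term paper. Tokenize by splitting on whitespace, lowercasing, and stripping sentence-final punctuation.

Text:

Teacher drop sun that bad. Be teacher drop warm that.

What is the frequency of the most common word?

Frequencies: teacher:2, drop:2, that:2, sun:1, bad:1, be:1, warm:1
Most common: 'teacher' with frequency 2.

2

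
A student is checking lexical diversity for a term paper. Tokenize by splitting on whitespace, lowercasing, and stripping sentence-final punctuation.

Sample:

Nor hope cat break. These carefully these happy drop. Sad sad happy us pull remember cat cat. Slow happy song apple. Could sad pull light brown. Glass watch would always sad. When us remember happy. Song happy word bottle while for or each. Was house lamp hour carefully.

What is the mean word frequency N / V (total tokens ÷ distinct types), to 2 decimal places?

1.45

N = 48 tokens, V = 33 types.
Mean frequency = N / V = 48 / 33 = 1.45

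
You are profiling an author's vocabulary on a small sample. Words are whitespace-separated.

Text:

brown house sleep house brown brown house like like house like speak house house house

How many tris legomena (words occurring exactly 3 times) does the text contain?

Frequencies: house:7, brown:3, like:3, sleep:1, speak:1
Words with frequency 3: brown, like

2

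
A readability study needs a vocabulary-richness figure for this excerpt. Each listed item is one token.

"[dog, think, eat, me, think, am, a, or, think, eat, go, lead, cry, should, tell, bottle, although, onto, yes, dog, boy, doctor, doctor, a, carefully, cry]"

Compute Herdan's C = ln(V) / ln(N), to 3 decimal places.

N = 26, V = 19.
ln(V) = 2.944439, ln(N) = 3.258097
C = 2.944439 / 3.258097 = 0.904

0.904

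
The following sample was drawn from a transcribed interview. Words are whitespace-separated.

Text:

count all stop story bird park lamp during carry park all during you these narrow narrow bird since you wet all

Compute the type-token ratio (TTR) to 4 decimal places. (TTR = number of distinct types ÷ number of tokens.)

0.6667

N = 21 tokens, V = 14 types.
TTR = V / N = 14 / 21 = 0.6667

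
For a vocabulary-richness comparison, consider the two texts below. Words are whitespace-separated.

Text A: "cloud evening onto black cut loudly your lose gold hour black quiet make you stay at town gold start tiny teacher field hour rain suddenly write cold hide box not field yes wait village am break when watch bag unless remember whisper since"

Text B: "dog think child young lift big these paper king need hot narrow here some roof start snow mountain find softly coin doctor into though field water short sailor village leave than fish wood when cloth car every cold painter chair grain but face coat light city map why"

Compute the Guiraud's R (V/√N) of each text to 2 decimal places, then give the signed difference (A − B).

A: V=39, N=43, R=5.95
B: V=48, N=48, R=6.93
Difference = 5.95 − 6.93 = -0.98

-0.98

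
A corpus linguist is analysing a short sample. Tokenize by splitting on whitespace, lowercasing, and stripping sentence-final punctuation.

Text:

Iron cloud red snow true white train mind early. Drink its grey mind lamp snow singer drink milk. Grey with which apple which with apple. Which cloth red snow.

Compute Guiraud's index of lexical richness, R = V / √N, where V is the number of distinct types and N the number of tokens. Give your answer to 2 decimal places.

N = 29, V = 19.
√N = 5.385165
R = 19 / 5.385165 = 3.53

3.53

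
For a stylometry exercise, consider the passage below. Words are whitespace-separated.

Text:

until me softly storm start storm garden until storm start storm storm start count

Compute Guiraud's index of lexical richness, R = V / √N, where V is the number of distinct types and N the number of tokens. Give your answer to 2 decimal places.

N = 14, V = 7.
√N = 3.741657
R = 7 / 3.741657 = 1.87

1.87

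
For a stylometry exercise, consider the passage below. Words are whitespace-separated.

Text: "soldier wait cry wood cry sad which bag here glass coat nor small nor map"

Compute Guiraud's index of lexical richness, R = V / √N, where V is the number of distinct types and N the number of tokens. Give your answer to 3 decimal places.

3.357

N = 15, V = 13.
√N = 3.872983
R = 13 / 3.872983 = 3.357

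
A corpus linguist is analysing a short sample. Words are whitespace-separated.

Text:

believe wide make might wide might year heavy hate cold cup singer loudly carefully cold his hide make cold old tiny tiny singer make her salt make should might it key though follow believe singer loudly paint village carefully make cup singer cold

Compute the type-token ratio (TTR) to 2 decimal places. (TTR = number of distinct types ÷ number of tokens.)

N = 43 tokens, V = 25 types.
TTR = V / N = 25 / 43 = 0.58

0.58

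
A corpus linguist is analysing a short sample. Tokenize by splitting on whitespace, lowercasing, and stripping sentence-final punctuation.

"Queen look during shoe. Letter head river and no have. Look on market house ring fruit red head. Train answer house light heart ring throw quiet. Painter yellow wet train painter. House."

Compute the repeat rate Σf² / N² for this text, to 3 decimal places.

Frequencies: house:3, look:2, head:2, ring:2, train:2, painter:2, queen:1, during:1, shoe:1, letter:1, river:1, and:1, no:1, have:1, on:1, market:1, fruit:1, red:1, answer:1, light:1, … (5 more, each freq 1)
Σf² = 48; N² = 1024
Repeat rate = 48 / 1024 = 0.047

0.047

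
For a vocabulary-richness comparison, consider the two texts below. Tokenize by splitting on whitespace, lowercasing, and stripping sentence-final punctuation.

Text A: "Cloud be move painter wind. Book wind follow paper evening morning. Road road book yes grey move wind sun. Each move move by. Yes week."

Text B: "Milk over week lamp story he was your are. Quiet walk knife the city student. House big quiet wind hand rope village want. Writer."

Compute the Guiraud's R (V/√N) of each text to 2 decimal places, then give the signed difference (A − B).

-1.29

A: V=17, N=25, R=3.40
B: V=23, N=24, R=4.69
Difference = 3.40 − 4.69 = -1.29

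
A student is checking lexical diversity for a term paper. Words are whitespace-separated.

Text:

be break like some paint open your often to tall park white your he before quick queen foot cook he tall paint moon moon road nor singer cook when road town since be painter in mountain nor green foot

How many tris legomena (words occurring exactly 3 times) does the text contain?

0

Frequencies: be:2, paint:2, your:2, tall:2, he:2, foot:2, cook:2, moon:2, road:2, nor:2, break:1, like:1, some:1, open:1, often:1, to:1, park:1, white:1, before:1, quick:1, … (9 more, each freq 1)
Words with frequency 3: (none)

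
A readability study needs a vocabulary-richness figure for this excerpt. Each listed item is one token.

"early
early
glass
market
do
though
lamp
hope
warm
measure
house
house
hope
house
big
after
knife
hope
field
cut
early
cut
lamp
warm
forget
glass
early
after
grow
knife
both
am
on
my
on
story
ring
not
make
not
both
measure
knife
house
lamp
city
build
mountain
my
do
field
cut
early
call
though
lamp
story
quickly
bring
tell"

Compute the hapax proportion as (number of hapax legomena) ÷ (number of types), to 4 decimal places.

Frequencies: early:5, lamp:4, house:4, hope:3, knife:3, cut:3, glass:2, do:2, though:2, warm:2, measure:2, after:2, field:2, both:2, on:2, my:2, story:2, not:2, market:1, big:1, … (12 more, each freq 1)
Hapax count = 14; type count = 32.
Ratio = 14 / 32 = 0.4375

0.4375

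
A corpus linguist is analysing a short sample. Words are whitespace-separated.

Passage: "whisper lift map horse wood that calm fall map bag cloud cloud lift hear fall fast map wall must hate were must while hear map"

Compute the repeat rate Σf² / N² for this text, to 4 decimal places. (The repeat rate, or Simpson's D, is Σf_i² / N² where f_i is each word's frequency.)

0.0752

Frequencies: map:4, lift:2, fall:2, cloud:2, hear:2, must:2, whisper:1, horse:1, wood:1, that:1, calm:1, bag:1, fast:1, wall:1, hate:1, were:1, while:1
Σf² = 47; N² = 625
Repeat rate = 47 / 625 = 0.0752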